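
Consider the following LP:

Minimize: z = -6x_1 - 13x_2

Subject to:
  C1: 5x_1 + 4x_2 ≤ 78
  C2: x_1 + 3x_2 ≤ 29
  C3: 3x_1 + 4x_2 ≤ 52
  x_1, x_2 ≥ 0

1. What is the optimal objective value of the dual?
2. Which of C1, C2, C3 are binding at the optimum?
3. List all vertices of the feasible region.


1. -139
2. C2, C3
3. (0, 0), (15.6, 0), (13, 3.25), (8, 7), (0, 9.667)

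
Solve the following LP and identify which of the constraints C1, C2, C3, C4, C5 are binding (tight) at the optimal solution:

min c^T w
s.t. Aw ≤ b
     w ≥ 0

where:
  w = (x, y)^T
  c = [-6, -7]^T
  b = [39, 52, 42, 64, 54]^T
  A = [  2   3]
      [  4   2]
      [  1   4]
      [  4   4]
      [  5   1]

At x = 9, y = 7, compute slack b - a·x for each constraint:
  C1: 39 − 39 = 0  (binding)
  C2: 52 − 50 = 2  (slack)
  C3: 42 − 37 = 5  (slack)
  C4: 64 − 64 = 0  (binding)
  C5: 54 − 52 = 2  (slack)

Optimal: x = 9, y = 7
Binding: C1, C4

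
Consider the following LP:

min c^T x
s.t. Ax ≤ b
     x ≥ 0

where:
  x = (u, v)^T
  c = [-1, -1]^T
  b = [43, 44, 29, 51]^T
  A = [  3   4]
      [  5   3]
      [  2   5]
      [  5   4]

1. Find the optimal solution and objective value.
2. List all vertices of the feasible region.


1. u = 7, v = 3, z = -10
2. (0, 0), (8.8, 0), (7, 3), (0, 5.8)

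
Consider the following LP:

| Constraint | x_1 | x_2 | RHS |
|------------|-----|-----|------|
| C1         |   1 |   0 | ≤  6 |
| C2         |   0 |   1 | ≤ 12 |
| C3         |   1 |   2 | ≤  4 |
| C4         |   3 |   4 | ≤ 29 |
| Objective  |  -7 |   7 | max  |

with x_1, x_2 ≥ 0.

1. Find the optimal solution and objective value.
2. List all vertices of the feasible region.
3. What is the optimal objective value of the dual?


1. x_1 = 0, x_2 = 2, z = 14
2. (0, 0), (4, 0), (0, 2)
3. 14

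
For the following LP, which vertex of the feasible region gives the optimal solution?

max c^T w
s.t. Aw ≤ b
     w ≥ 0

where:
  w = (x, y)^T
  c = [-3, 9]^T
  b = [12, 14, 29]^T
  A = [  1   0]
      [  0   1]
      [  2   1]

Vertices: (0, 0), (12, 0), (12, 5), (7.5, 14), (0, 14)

Evaluate the objective at each vertex of the feasible region:
  z(0, 0) = 0
  z(12, 0) = -36
  z(12, 5) = 9
  z(7.5, 14) = 103.5
  z(0, 14) = 126  ←
The maximum is at x = 0, y = 14.

(0, 14)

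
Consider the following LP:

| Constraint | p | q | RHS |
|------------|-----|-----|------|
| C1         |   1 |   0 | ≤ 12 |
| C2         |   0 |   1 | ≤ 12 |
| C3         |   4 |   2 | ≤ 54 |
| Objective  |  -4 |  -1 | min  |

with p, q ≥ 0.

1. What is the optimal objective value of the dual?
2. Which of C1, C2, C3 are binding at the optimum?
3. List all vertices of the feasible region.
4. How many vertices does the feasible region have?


1. -51
2. C1, C3
3. (0, 0), (12, 0), (12, 3), (7.5, 12), (0, 12)
4. 5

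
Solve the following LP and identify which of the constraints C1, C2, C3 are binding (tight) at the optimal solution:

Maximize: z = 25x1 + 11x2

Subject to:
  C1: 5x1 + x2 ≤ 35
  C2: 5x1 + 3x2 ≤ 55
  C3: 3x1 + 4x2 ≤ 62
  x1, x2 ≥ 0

At x1 = 5, x2 = 10, compute slack b - a·x for each constraint:
  C1: 35 − 35 = 0  (binding)
  C2: 55 − 55 = 0  (binding)
  C3: 62 − 55 = 7  (slack)

Optimal: x1 = 5, x2 = 10
Binding: C1, C2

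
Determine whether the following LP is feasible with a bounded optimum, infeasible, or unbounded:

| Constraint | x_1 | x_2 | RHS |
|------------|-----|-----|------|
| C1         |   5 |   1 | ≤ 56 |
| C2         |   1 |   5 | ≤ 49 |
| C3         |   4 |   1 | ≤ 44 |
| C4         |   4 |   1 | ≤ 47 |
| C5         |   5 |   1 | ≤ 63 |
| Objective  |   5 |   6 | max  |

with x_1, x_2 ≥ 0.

Feasible with a bounded optimal solution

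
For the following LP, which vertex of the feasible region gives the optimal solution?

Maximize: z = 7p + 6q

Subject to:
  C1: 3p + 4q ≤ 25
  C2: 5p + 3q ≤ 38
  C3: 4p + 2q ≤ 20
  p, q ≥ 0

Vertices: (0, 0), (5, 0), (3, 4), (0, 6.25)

Evaluate the objective at each vertex of the feasible region:
  z(0, 0) = 0
  z(5, 0) = 35
  z(3, 4) = 45  ←
  z(0, 6.25) = 37.5
The maximum is at p = 3, q = 4.

(3, 4)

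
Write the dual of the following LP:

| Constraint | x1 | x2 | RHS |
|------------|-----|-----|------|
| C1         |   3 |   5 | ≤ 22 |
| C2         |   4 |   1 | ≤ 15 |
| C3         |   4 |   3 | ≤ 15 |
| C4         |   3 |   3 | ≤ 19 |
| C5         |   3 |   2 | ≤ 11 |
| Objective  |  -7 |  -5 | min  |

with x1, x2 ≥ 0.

Primal min cᵀx s.t. Ax ≤ b, x ≥ 0  →  Dual max −bᵀy s.t. Aᵀy ≥ −c, y ≥ 0.

Maximize: z = -22y1 - 15y2 - 15y3 - 19y4 - 11y5

Subject to:
  3y1 + 4y2 + 4y3 + 3y4 + 3y5 ≥ 7
  5y1 + y2 + 3y3 + 3y4 + 2y5 ≥ 5
  y1, y2, y3, y4, y5 ≥ 0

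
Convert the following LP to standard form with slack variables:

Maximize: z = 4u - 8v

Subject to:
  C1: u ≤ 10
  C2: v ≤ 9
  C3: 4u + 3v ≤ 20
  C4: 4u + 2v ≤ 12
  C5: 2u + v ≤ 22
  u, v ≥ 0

max z = 4u - 8v

s.t.
  u + s1 = 10
  v + s2 = 9
  4u + 3v + s3 = 20
  4u + 2v + s4 = 12
  2u + v + s5 = 22
  u, v, s1, s2, s3, s4, s5 ≥ 0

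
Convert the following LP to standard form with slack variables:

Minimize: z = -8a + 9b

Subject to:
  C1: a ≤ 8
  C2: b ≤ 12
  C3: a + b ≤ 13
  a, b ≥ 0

min z = -8a + 9b

s.t.
  a + s1 = 8
  b + s2 = 12
  a + b + s3 = 13
  a, b, s1, s2, s3 ≥ 0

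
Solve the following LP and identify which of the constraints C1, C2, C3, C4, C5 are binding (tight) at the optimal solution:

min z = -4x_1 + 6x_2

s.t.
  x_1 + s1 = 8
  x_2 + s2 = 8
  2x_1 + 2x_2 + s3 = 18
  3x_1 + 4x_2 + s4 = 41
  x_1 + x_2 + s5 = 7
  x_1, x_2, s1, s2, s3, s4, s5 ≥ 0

At x_1 = 7, x_2 = 0, compute slack b - a·x for each constraint:
  C1: 8 − 7 = 1  (slack)
  C2: 8 − 0 = 8  (slack)
  C3: 18 − 14 = 4  (slack)
  C4: 41 − 21 = 20  (slack)
  C5: 7 − 7 = 0  (binding)

Optimal: x_1 = 7, x_2 = 0
Binding: C5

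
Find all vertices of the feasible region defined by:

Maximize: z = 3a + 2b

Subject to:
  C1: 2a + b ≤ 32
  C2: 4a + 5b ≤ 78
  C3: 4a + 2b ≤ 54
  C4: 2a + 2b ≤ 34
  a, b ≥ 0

(0, 0), (13.5, 0), (10, 7), (7, 10), (0, 15.6)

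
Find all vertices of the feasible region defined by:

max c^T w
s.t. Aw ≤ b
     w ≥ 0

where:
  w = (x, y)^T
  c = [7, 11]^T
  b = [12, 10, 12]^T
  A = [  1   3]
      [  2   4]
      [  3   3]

(0, 0), (4, 0), (3, 1), (0, 2.5)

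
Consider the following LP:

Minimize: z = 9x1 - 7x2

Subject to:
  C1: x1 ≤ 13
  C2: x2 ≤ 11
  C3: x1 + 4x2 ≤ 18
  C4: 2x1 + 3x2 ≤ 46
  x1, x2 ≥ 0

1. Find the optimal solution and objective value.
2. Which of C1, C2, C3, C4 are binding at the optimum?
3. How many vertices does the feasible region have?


1. x1 = 0, x2 = 4.5, z = -31.5
2. C3
3. 4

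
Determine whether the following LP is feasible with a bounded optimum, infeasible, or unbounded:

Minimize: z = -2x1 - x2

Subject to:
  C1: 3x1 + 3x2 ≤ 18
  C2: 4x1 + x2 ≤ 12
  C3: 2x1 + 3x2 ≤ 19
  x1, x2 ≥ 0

Feasible with a bounded optimal solution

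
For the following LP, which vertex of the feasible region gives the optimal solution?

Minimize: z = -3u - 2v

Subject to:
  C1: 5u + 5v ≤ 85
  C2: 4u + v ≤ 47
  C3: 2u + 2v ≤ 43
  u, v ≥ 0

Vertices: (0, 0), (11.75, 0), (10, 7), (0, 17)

Evaluate the objective at each vertex of the feasible region:
  z(0, 0) = 0
  z(11.75, 0) = -35.25
  z(10, 7) = -44  ←
  z(0, 17) = -34
The minimum is at u = 10, v = 7.

(10, 7)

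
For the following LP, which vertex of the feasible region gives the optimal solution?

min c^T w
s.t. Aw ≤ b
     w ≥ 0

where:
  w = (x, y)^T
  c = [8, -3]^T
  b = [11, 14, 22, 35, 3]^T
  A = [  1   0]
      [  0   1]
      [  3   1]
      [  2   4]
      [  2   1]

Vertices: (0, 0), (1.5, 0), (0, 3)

Evaluate the objective at each vertex of the feasible region:
  z(0, 0) = 0
  z(1.5, 0) = 12
  z(0, 3) = -9  ←
The minimum is at x = 0, y = 3.

(0, 3)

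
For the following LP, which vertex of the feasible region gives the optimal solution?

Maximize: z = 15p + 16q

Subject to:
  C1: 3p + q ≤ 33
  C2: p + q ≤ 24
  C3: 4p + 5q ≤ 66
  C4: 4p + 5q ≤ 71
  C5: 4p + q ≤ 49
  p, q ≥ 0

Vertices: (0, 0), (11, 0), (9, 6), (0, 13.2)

Evaluate the objective at each vertex of the feasible region:
  z(0, 0) = 0
  z(11, 0) = 165
  z(9, 6) = 231  ←
  z(0, 13.2) = 211.2
The maximum is at p = 9, q = 6.

(9, 6)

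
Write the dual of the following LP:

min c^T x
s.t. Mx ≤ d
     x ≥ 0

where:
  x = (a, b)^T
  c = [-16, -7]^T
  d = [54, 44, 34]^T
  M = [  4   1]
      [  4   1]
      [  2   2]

Primal min cᵀx s.t. Ax ≤ b, x ≥ 0  →  Dual max −bᵀy s.t. Aᵀy ≥ −c, y ≥ 0.

Maximize: z = -54y1 - 44y2 - 34y3

Subject to:
  4y1 + 4y2 + 2y3 ≥ 16
  y1 + y2 + 2y3 ≥ 7
  y1, y2, y3 ≥ 0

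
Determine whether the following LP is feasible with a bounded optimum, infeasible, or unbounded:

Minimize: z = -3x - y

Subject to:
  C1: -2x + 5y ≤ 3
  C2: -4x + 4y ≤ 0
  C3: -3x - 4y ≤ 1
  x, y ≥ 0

Unbounded (objective can decrease without bound)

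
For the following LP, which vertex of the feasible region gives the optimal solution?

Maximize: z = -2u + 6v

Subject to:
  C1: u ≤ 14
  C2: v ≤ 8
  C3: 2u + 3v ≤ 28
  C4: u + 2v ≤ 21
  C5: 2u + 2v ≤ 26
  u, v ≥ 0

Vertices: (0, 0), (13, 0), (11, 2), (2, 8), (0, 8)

Evaluate the objective at each vertex of the feasible region:
  z(0, 0) = 0
  z(13, 0) = -26
  z(11, 2) = -10
  z(2, 8) = 44
  z(0, 8) = 48  ←
The maximum is at u = 0, v = 8.

(0, 8)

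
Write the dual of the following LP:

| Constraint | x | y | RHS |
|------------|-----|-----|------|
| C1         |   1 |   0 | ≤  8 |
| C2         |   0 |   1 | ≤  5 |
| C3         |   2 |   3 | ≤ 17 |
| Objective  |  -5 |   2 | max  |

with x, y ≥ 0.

Primal max cᵀx s.t. Ax ≤ b, x ≥ 0  →  Dual min bᵀy s.t. Aᵀy ≥ c, y ≥ 0.

Minimize: z = 8y1 + 5y2 + 17y3

Subject to:
  y1 + 2y3 ≥ -5
  y2 + 3y3 ≥ 2
  y1, y2, y3 ≥ 0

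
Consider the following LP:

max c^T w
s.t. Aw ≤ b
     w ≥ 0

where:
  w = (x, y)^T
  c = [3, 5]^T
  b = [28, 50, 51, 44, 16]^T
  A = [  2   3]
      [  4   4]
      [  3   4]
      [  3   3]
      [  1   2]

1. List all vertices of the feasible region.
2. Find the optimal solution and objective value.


1. (0, 0), (12.5, 0), (9.5, 3), (8, 4), (0, 8)
2. x = 8, y = 4, z = 44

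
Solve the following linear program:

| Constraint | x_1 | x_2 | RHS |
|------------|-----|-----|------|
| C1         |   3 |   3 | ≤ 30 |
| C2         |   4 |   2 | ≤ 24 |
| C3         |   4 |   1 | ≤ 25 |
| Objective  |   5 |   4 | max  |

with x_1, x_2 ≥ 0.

Evaluate the objective at each vertex of the feasible region:
  z(0, 0) = 0
  z(6, 0) = 30
  z(2, 8) = 42  ←
  z(0, 10) = 40
The maximum is at x_1 = 2, x_2 = 8.

x_1 = 2, x_2 = 8, z = 42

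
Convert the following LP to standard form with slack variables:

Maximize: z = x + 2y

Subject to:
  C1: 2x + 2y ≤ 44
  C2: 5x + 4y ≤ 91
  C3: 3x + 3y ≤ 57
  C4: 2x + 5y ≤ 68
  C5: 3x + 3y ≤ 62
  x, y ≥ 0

max z = x + 2y

s.t.
  2x + 2y + s1 = 44
  5x + 4y + s2 = 91
  3x + 3y + s3 = 57
  2x + 5y + s4 = 68
  3x + 3y + s5 = 62
  x, y, s1, s2, s3, s4, s5 ≥ 0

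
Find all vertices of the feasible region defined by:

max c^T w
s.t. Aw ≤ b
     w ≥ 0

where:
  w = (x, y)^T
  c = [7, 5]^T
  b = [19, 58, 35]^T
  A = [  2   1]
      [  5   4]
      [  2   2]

(0, 0), (9.5, 0), (6, 7), (0, 14.5)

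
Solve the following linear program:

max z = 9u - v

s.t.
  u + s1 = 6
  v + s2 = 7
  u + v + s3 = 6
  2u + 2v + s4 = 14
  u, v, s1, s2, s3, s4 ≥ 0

Evaluate the objective at each vertex of the feasible region:
  z(0, 0) = 0
  z(6, 0) = 54  ←
  z(0, 6) = -6
The maximum is at u = 6, v = 0.

u = 6, v = 0, z = 54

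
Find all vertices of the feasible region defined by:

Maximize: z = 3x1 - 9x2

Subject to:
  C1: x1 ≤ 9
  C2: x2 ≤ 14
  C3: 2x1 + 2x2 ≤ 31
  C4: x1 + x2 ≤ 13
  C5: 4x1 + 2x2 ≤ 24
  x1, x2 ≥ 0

(0, 0), (6, 0), (0, 12)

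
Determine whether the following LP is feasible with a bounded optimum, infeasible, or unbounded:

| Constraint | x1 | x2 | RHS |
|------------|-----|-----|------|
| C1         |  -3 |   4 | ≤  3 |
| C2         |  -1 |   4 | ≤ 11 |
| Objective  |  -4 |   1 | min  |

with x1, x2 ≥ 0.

Unbounded (objective can decrease without bound)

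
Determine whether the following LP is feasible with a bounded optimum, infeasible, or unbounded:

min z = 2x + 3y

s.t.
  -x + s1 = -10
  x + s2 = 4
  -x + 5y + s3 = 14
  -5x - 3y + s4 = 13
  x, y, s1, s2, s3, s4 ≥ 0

Infeasible (no feasible solution exists)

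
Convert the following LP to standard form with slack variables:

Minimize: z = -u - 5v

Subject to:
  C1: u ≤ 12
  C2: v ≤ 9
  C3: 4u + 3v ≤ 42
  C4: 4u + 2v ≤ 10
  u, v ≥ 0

min z = -u - 5v

s.t.
  u + s1 = 12
  v + s2 = 9
  4u + 3v + s3 = 42
  4u + 2v + s4 = 10
  u, v, s1, s2, s3, s4 ≥ 0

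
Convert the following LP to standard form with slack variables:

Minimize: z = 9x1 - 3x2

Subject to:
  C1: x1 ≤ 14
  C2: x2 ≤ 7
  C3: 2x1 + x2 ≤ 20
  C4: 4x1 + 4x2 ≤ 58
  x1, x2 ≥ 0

min z = 9x1 - 3x2

s.t.
  x1 + s1 = 14
  x2 + s2 = 7
  2x1 + x2 + s3 = 20
  4x1 + 4x2 + s4 = 58
  x1, x2, s1, s2, s3, s4 ≥ 0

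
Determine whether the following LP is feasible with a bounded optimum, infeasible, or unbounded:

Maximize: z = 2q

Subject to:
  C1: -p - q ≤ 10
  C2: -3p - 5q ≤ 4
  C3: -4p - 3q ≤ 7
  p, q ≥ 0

Unbounded (objective can increase without bound)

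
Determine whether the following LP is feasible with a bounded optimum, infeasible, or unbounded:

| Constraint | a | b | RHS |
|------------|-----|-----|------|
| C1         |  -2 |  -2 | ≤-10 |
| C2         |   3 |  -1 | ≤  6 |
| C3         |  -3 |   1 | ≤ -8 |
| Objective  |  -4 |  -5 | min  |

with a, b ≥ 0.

Infeasible (no feasible solution exists)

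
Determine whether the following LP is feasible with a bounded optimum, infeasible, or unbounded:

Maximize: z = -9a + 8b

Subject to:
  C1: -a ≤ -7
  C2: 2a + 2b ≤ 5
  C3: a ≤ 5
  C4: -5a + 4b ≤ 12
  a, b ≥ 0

Infeasible (no feasible solution exists)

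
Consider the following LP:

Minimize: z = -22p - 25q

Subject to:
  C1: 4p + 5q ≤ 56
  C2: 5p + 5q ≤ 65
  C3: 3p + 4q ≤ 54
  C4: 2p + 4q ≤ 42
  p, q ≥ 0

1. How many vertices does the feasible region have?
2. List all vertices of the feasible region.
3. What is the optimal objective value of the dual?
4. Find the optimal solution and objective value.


1. 5
2. (0, 0), (13, 0), (9, 4), (2.333, 9.333), (0, 10.5)
3. -298
4. p = 9, q = 4, z = -298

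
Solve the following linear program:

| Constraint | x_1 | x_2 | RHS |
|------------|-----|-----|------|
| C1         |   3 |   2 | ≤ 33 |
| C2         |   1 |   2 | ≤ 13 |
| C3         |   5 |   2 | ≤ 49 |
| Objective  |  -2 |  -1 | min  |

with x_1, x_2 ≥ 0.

Evaluate the objective at each vertex of the feasible region:
  z(0, 0) = 0
  z(9.8, 0) = -19.6
  z(9, 2) = -20  ←
  z(0, 6.5) = -6.5
The minimum is at x_1 = 9, x_2 = 2.

x_1 = 9, x_2 = 2, z = -20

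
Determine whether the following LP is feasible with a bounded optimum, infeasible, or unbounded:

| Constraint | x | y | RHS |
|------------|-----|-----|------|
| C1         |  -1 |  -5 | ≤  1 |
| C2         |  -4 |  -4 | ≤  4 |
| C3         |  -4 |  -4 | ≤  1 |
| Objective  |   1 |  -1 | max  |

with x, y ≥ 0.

Unbounded (objective can increase without bound)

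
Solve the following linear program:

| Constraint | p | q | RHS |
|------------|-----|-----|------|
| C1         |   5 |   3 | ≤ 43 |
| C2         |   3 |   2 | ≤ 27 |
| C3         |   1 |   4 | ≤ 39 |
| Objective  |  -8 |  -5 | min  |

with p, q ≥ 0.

Evaluate the objective at each vertex of the feasible region:
  z(0, 0) = 0
  z(8.6, 0) = -68.8
  z(5, 6) = -70  ←
  z(3, 9) = -69
  z(0, 9.75) = -48.75
The minimum is at p = 5, q = 6.

p = 5, q = 6, z = -70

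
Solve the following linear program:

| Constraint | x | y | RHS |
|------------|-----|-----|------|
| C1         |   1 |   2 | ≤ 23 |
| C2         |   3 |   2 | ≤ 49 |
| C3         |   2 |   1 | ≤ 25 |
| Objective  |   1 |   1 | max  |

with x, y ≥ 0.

Evaluate the objective at each vertex of the feasible region:
  z(0, 0) = 0
  z(12.5, 0) = 12.5
  z(9, 7) = 16  ←
  z(0, 11.5) = 11.5
The maximum is at x = 9, y = 7.

x = 9, y = 7, z = 16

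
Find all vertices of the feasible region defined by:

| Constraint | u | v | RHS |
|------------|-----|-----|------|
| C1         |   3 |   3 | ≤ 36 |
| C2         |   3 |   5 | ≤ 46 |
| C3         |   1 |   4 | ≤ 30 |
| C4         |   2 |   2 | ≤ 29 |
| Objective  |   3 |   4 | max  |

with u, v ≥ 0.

(0, 0), (12, 0), (7, 5), (4.857, 6.286), (0, 7.5)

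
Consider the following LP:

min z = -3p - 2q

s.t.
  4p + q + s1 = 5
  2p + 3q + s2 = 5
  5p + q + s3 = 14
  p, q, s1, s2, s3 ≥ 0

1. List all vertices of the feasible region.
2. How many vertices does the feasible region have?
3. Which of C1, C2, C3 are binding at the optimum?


1. (0, 0), (1.25, 0), (1, 1), (0, 1.667)
2. 4
3. C1, C2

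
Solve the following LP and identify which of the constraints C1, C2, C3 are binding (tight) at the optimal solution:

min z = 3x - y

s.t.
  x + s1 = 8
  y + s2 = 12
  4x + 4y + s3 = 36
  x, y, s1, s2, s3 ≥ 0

At x = 0, y = 9, compute slack b - a·x for each constraint:
  C1: 8 − 0 = 8  (slack)
  C2: 12 − 9 = 3  (slack)
  C3: 36 − 36 = 0  (binding)

Optimal: x = 0, y = 9
Binding: C3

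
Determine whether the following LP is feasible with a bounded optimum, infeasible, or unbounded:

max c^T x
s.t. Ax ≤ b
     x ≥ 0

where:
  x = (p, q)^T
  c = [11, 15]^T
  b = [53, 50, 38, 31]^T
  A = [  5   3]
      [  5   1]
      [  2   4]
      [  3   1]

Feasible with a bounded optimal solution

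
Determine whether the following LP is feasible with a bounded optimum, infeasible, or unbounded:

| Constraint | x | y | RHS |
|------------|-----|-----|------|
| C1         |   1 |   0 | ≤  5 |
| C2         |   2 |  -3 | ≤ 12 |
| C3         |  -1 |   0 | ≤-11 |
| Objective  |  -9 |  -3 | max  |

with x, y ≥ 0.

Infeasible (no feasible solution exists)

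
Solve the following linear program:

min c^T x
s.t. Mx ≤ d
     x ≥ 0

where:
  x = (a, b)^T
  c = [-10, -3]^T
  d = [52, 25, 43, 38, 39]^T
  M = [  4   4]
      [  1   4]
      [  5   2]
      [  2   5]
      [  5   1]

Evaluate the objective at each vertex of the feasible region:
  z(0, 0) = 0
  z(7.8, 0) = -78
  z(7, 4) = -82  ←
  z(6.778, 4.556) = -81.44
  z(0, 6.25) = -18.75
The minimum is at a = 7, b = 4.

a = 7, b = 4, z = -82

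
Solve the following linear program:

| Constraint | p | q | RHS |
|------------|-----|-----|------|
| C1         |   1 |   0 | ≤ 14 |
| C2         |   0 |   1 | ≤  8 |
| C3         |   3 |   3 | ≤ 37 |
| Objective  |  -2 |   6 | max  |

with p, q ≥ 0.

Evaluate the objective at each vertex of the feasible region:
  z(0, 0) = 0
  z(12.33, 0) = -24.67
  z(4.333, 8) = 39.33
  z(0, 8) = 48  ←
The maximum is at p = 0, q = 8.

p = 0, q = 8, z = 48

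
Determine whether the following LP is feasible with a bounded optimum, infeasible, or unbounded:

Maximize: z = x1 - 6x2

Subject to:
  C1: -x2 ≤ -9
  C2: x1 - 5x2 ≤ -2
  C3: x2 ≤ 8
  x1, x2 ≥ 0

Infeasible (no feasible solution exists)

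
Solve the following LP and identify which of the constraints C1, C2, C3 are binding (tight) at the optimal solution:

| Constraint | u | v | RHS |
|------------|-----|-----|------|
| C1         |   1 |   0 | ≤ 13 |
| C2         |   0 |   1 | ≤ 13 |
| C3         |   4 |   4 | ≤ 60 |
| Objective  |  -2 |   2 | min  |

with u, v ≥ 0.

At u = 13, v = 0, compute slack b - a·x for each constraint:
  C1: 13 − 13 = 0  (binding)
  C2: 13 − 0 = 13  (slack)
  C3: 60 − 52 = 8  (slack)

Optimal: u = 13, v = 0
Binding: C1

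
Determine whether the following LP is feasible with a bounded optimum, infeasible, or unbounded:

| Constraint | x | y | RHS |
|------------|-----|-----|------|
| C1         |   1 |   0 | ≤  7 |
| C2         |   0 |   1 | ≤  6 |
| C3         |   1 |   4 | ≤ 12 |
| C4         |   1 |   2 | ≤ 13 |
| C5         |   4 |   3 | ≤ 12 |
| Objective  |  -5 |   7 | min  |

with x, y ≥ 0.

Feasible with a bounded optimal solution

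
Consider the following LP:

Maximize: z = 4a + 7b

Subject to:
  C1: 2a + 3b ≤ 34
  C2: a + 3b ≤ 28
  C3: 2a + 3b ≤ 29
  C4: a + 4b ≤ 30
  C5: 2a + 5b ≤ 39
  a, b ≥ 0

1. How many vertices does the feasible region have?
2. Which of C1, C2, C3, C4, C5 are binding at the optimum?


1. 5
2. C3, C5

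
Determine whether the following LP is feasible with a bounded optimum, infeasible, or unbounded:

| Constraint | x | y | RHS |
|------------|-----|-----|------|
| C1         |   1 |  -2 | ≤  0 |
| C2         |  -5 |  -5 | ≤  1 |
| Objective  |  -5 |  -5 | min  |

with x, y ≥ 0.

Unbounded (objective can decrease without bound)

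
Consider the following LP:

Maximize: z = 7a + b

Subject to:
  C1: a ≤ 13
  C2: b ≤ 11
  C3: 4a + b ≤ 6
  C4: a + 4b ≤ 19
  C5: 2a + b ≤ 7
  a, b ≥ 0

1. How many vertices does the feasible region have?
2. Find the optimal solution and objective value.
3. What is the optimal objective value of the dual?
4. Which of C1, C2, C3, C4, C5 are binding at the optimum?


1. 4
2. a = 1.5, b = 0, z = 10.5
3. 10.5
4. C3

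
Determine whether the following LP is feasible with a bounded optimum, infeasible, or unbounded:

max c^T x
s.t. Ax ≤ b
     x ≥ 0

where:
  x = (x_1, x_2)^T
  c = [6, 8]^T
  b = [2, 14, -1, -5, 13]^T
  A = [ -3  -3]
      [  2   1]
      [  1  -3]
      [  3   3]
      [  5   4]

Infeasible (no feasible solution exists)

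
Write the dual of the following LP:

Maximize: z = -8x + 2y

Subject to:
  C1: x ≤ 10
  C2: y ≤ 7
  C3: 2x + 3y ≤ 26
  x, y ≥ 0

Primal max cᵀx s.t. Ax ≤ b, x ≥ 0  →  Dual min bᵀy s.t. Aᵀy ≥ c, y ≥ 0.

Minimize: z = 10y1 + 7y2 + 26y3

Subject to:
  y1 + 2y3 ≥ -8
  y2 + 3y3 ≥ 2
  y1, y2, y3 ≥ 0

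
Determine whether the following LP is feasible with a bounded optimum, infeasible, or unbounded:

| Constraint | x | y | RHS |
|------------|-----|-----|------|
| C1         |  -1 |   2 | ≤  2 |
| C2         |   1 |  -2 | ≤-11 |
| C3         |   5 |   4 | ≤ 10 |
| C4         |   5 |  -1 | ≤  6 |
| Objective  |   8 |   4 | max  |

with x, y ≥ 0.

Infeasible (no feasible solution exists)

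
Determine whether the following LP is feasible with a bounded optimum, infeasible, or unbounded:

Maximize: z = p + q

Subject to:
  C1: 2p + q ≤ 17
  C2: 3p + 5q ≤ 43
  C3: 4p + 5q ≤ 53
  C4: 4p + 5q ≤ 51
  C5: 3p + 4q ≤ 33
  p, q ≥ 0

Feasible with a bounded optimal solution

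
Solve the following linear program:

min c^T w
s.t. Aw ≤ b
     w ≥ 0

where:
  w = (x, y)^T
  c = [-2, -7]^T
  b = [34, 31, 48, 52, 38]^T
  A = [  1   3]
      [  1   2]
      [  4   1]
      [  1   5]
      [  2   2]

Evaluate the objective at each vertex of the feasible region:
  z(0, 0) = 0
  z(12, 0) = -24
  z(10, 8) = -76
  z(7, 9) = -77  ←
  z(0, 10.4) = -72.8
The minimum is at x = 7, y = 9.

x = 7, y = 9, z = -77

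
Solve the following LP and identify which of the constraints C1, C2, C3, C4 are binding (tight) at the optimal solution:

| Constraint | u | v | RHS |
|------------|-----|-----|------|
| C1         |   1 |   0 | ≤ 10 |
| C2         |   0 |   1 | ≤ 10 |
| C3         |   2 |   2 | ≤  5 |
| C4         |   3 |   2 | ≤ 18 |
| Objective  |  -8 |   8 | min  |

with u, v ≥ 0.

At u = 2.5, v = 0, compute slack b - a·x for each constraint:
  C1: 10 − 2.5 = 7.5  (slack)
  C2: 10 − 0 = 10  (slack)
  C3: 5 − 5 = 0  (binding)
  C4: 18 − 7.5 = 10.5  (slack)

Optimal: u = 2.5, v = 0
Binding: C3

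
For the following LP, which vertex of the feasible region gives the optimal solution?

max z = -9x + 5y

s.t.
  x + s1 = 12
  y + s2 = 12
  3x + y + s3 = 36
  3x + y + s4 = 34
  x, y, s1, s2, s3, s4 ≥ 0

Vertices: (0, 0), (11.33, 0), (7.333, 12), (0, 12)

Evaluate the objective at each vertex of the feasible region:
  z(0, 0) = 0
  z(11.33, 0) = -102
  z(7.333, 12) = -6
  z(0, 12) = 60  ←
The maximum is at x = 0, y = 12.

(0, 12)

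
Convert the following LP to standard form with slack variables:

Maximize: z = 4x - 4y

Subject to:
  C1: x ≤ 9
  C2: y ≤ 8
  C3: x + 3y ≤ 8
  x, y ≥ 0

max z = 4x - 4y

s.t.
  x + s1 = 9
  y + s2 = 8
  x + 3y + s3 = 8
  x, y, s1, s2, s3 ≥ 0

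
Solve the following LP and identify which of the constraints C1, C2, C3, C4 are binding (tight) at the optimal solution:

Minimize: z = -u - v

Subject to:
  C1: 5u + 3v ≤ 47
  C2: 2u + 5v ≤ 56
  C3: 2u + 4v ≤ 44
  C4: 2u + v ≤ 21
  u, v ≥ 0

At u = 4, v = 9, compute slack b - a·x for each constraint:
  C1: 47 − 47 = 0  (binding)
  C2: 56 − 53 = 3  (slack)
  C3: 44 − 44 = 0  (binding)
  C4: 21 − 17 = 4  (slack)

Optimal: u = 4, v = 9
Binding: C1, C3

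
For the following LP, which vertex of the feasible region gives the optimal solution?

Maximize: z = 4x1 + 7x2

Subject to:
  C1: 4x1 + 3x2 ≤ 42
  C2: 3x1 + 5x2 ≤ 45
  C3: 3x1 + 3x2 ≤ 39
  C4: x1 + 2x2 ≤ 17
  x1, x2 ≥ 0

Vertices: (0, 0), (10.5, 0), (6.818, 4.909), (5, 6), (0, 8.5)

Evaluate the objective at each vertex of the feasible region:
  z(0, 0) = 0
  z(10.5, 0) = 42
  z(6.818, 4.909) = 61.64
  z(5, 6) = 62  ←
  z(0, 8.5) = 59.5
The maximum is at x1 = 5, x2 = 6.

(5, 6)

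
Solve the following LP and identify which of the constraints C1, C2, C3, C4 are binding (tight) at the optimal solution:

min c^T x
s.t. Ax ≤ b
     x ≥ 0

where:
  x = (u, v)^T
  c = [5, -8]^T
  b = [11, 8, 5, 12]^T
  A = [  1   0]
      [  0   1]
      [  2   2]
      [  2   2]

At u = 0, v = 2.5, compute slack b - a·x for each constraint:
  C1: 11 − 0 = 11  (slack)
  C2: 8 − 2.5 = 5.5  (slack)
  C3: 5 − 5 = 0  (binding)
  C4: 12 − 5 = 7  (slack)

Optimal: u = 0, v = 2.5
Binding: C3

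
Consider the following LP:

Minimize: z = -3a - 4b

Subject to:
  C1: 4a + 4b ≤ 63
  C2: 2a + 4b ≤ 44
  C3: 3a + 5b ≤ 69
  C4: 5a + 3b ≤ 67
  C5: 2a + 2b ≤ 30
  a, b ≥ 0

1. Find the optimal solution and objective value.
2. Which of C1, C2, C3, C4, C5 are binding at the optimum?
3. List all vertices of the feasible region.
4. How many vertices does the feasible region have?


1. a = 8, b = 7, z = -52
2. C2, C5
3. (0, 0), (13.4, 0), (11, 4), (8, 7), (0, 11)
4. 5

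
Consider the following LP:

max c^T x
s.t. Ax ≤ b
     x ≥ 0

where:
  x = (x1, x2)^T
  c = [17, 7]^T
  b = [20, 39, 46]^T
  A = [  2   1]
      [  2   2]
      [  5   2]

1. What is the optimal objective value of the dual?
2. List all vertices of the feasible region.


1. 158
2. (0, 0), (9.2, 0), (6, 8), (0.5, 19), (0, 19.5)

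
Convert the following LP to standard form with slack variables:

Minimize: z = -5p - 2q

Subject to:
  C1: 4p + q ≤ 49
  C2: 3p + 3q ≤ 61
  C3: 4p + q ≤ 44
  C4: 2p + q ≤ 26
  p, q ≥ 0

min z = -5p - 2q

s.t.
  4p + q + s1 = 49
  3p + 3q + s2 = 61
  4p + q + s3 = 44
  2p + q + s4 = 26
  p, q, s1, s2, s3, s4 ≥ 0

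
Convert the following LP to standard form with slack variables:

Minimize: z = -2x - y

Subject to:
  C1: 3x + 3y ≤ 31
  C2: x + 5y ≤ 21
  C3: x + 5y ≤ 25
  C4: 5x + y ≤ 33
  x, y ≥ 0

min z = -2x - y

s.t.
  3x + 3y + s1 = 31
  x + 5y + s2 = 21
  x + 5y + s3 = 25
  5x + y + s4 = 33
  x, y, s1, s2, s3, s4 ≥ 0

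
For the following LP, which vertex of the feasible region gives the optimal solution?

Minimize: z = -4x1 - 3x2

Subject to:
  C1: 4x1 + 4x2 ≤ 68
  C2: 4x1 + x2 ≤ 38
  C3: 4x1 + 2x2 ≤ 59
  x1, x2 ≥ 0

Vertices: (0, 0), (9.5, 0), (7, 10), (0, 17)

Evaluate the objective at each vertex of the feasible region:
  z(0, 0) = 0
  z(9.5, 0) = -38
  z(7, 10) = -58  ←
  z(0, 17) = -51
The minimum is at x1 = 7, x2 = 10.

(7, 10)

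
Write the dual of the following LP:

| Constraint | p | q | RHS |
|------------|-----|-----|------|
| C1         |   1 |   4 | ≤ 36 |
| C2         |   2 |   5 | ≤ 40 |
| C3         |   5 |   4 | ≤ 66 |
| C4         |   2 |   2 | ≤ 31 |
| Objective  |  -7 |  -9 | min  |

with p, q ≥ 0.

Primal min cᵀx s.t. Ax ≤ b, x ≥ 0  →  Dual max −bᵀy s.t. Aᵀy ≥ −c, y ≥ 0.

Maximize: z = -36y1 - 40y2 - 66y3 - 31y4

Subject to:
  y1 + 2y2 + 5y3 + 2y4 ≥ 7
  4y1 + 5y2 + 4y3 + 2y4 ≥ 9
  y1, y2, y3, y4 ≥ 0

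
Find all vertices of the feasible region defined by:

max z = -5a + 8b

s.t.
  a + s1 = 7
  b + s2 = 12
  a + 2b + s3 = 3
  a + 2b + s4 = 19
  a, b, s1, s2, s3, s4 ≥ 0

(0, 0), (3, 0), (0, 1.5)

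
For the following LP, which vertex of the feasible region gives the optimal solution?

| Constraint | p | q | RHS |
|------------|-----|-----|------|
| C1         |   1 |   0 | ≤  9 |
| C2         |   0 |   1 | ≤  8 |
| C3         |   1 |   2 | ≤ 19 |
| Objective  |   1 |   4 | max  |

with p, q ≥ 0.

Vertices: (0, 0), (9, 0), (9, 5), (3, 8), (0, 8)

Evaluate the objective at each vertex of the feasible region:
  z(0, 0) = 0
  z(9, 0) = 9
  z(9, 5) = 29
  z(3, 8) = 35  ←
  z(0, 8) = 32
The maximum is at p = 3, q = 8.

(3, 8)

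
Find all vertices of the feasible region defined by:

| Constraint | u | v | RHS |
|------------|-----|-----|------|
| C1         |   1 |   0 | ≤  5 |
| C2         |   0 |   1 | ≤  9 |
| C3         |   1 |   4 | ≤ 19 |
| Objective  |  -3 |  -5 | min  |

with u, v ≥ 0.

(0, 0), (5, 0), (5, 3.5), (0, 4.75)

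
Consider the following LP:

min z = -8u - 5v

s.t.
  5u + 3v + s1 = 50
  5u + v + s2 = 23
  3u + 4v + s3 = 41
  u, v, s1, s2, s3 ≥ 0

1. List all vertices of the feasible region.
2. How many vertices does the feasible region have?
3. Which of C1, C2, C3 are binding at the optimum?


1. (0, 0), (4.6, 0), (3, 8), (0, 10.25)
2. 4
3. C2, C3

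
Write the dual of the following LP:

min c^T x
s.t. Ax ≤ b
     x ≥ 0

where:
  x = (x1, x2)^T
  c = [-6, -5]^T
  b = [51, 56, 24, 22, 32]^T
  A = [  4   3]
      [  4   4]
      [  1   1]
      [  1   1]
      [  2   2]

Primal min cᵀx s.t. Ax ≤ b, x ≥ 0  →  Dual max −bᵀy s.t. Aᵀy ≥ −c, y ≥ 0.

Maximize: z = -51y1 - 56y2 - 24y3 - 22y4 - 32y5

Subject to:
  4y1 + 4y2 + y3 + y4 + 2y5 ≥ 6
  3y1 + 4y2 + y3 + y4 + 2y5 ≥ 5
  y1, y2, y3, y4, y5 ≥ 0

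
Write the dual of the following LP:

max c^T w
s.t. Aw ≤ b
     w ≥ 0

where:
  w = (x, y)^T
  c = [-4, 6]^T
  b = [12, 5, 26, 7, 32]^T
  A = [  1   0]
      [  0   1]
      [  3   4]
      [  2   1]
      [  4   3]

Primal max cᵀx s.t. Ax ≤ b, x ≥ 0  →  Dual min bᵀy s.t. Aᵀy ≥ c, y ≥ 0.

Minimize: z = 12y1 + 5y2 + 26y3 + 7y4 + 32y5

Subject to:
  y1 + 3y3 + 2y4 + 4y5 ≥ -4
  y2 + 4y3 + y4 + 3y5 ≥ 6
  y1, y2, y3, y4, y5 ≥ 0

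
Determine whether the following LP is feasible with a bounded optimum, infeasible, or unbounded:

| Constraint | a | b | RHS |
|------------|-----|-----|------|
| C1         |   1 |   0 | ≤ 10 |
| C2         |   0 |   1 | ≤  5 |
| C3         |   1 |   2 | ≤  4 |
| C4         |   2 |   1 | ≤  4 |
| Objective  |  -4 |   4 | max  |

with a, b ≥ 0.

Feasible with a bounded optimal solution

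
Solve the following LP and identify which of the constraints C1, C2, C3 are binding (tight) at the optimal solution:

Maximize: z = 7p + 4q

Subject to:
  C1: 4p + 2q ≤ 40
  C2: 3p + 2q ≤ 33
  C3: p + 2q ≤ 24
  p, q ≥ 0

At p = 7, q = 6, compute slack b - a·x for each constraint:
  C1: 40 − 40 = 0  (binding)
  C2: 33 − 33 = 0  (binding)
  C3: 24 − 19 = 5  (slack)

Optimal: p = 7, q = 6
Binding: C1, C2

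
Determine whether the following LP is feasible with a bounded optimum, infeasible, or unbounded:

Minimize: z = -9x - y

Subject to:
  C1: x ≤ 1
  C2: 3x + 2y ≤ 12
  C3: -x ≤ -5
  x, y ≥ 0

Infeasible (no feasible solution exists)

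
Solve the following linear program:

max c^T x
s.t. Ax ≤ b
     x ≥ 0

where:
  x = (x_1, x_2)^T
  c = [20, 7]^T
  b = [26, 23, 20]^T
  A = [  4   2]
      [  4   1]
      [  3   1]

Evaluate the objective at each vertex of the feasible region:
  z(0, 0) = 0
  z(5.75, 0) = 115
  z(5, 3) = 121  ←
  z(0, 13) = 91
The maximum is at x_1 = 5, x_2 = 3.

x_1 = 5, x_2 = 3, z = 121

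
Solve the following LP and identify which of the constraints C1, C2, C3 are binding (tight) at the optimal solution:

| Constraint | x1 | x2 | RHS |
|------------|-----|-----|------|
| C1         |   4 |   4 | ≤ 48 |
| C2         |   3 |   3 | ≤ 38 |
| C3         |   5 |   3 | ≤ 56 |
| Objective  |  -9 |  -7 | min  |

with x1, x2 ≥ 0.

At x1 = 10, x2 = 2, compute slack b - a·x for each constraint:
  C1: 48 − 48 = 0  (binding)
  C2: 38 − 36 = 2  (slack)
  C3: 56 − 56 = 0  (binding)

Optimal: x1 = 10, x2 = 2
Binding: C1, C3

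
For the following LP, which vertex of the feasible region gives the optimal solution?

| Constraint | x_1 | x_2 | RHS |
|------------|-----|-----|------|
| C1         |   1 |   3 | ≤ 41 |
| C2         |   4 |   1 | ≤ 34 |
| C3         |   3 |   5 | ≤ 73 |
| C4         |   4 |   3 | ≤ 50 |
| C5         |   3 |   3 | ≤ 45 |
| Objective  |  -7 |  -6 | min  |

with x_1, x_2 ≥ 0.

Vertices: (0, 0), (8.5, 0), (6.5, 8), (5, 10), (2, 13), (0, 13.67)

Evaluate the objective at each vertex of the feasible region:
  z(0, 0) = 0
  z(8.5, 0) = -59.5
  z(6.5, 8) = -93.5
  z(5, 10) = -95  ←
  z(2, 13) = -92
  z(0, 13.67) = -82
The minimum is at x_1 = 5, x_2 = 10.

(5, 10)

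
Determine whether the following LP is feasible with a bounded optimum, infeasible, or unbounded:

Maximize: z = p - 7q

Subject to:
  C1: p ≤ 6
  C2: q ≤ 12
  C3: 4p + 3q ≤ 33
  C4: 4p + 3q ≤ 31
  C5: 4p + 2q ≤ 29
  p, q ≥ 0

Feasible with a bounded optimal solution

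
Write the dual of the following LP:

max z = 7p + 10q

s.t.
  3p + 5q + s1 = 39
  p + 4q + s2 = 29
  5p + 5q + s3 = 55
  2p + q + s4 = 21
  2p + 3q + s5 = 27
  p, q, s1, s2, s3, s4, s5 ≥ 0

Primal max cᵀx s.t. Ax ≤ b, x ≥ 0  →  Dual min bᵀy s.t. Aᵀy ≥ c, y ≥ 0.

Minimize: z = 39y1 + 29y2 + 55y3 + 21y4 + 27y5

Subject to:
  3y1 + y2 + 5y3 + 2y4 + 2y5 ≥ 7
  5y1 + 4y2 + 5y3 + y4 + 3y5 ≥ 10
  y1, y2, y3, y4, y5 ≥ 0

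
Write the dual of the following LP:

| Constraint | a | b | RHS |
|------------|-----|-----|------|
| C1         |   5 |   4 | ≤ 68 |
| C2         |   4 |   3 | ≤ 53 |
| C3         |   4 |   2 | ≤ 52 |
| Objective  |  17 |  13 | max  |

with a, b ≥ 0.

Primal max cᵀx s.t. Ax ≤ b, x ≥ 0  →  Dual min bᵀy s.t. Aᵀy ≥ c, y ≥ 0.

Minimize: z = 68y1 + 53y2 + 52y3

Subject to:
  5y1 + 4y2 + 4y3 ≥ 17
  4y1 + 3y2 + 2y3 ≥ 13
  y1, y2, y3 ≥ 0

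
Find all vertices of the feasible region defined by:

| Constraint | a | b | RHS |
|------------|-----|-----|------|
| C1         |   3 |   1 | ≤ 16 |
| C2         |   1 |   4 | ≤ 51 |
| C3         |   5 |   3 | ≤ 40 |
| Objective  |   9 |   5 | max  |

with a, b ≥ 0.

(0, 0), (5.333, 0), (2, 10), (0.4118, 12.65), (0, 12.75)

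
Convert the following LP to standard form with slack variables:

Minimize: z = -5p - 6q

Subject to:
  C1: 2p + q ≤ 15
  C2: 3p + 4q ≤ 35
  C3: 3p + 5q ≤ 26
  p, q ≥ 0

min z = -5p - 6q

s.t.
  2p + q + s1 = 15
  3p + 4q + s2 = 35
  3p + 5q + s3 = 26
  p, q, s1, s2, s3 ≥ 0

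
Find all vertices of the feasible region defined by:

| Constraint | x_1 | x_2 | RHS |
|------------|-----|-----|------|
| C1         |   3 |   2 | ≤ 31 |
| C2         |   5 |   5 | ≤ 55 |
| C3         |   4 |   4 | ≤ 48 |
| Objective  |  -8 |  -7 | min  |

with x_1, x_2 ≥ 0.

(0, 0), (10.33, 0), (9, 2), (0, 11)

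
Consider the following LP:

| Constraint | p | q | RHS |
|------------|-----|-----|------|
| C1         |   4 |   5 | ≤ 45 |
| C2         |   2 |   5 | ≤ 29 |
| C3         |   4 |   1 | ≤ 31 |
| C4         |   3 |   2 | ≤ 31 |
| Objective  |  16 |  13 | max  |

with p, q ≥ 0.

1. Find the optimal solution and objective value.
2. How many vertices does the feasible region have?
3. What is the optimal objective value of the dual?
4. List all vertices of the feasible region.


1. p = 7, q = 3, z = 151
2. 4
3. 151
4. (0, 0), (7.75, 0), (7, 3), (0, 5.8)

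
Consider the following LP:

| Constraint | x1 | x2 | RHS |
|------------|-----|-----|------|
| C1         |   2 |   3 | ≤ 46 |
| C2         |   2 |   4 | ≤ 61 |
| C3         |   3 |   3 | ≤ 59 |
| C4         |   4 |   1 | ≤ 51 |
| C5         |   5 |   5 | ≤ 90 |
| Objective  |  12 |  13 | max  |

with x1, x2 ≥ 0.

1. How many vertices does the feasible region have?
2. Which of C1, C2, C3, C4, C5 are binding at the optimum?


1. 6
2. C1, C5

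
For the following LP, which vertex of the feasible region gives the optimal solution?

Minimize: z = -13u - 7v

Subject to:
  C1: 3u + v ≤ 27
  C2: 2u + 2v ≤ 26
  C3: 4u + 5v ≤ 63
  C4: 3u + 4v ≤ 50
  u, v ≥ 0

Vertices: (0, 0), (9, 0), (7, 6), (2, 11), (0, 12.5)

Evaluate the objective at each vertex of the feasible region:
  z(0, 0) = 0
  z(9, 0) = -117
  z(7, 6) = -133  ←
  z(2, 11) = -103
  z(0, 12.5) = -87.5
The minimum is at u = 7, v = 6.

(7, 6)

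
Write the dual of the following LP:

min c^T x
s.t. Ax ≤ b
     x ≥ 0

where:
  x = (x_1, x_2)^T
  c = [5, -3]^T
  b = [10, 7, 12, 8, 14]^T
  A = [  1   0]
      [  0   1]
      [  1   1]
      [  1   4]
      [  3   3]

Primal min cᵀx s.t. Ax ≤ b, x ≥ 0  →  Dual max −bᵀy s.t. Aᵀy ≥ −c, y ≥ 0.

Maximize: z = -10y1 - 7y2 - 12y3 - 8y4 - 14y5

Subject to:
  y1 + y3 + y4 + 3y5 ≥ -5
  y2 + y3 + 4y4 + 3y5 ≥ 3
  y1, y2, y3, y4, y5 ≥ 0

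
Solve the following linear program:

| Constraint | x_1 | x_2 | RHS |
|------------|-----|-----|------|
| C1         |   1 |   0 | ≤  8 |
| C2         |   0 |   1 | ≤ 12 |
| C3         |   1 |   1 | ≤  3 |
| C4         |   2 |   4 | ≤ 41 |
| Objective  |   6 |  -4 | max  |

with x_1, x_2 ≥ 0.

Evaluate the objective at each vertex of the feasible region:
  z(0, 0) = 0
  z(3, 0) = 18  ←
  z(0, 3) = -12
The maximum is at x_1 = 3, x_2 = 0.

x_1 = 3, x_2 = 0, z = 18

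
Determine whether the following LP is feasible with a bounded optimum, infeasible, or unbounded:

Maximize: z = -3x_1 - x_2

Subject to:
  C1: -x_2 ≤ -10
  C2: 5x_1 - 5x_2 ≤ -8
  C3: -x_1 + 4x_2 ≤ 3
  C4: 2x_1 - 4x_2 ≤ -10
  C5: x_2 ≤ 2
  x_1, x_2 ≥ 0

Infeasible (no feasible solution exists)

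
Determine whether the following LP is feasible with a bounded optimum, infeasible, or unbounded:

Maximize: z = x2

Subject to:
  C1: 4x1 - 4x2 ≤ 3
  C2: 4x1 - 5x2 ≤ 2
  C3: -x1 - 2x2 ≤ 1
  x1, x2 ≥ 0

Unbounded (objective can increase without bound)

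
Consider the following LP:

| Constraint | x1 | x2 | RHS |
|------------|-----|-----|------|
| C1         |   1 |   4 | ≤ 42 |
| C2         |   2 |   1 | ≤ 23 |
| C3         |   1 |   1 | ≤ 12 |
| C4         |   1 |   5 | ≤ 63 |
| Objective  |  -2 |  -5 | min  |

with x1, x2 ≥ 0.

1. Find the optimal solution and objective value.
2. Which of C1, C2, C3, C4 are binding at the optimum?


1. x1 = 2, x2 = 10, z = -54
2. C1, C3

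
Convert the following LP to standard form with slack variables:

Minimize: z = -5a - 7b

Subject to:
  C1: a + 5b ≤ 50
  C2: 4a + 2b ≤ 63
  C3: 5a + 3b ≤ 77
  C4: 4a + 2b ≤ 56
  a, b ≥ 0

min z = -5a - 7b

s.t.
  a + 5b + s1 = 50
  4a + 2b + s2 = 63
  5a + 3b + s3 = 77
  4a + 2b + s4 = 56
  a, b, s1, s2, s3, s4 ≥ 0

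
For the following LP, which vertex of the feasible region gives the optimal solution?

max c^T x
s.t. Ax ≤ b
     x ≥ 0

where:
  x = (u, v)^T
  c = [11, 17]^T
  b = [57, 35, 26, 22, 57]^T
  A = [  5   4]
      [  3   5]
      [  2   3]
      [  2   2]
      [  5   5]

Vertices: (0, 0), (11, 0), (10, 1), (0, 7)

Evaluate the objective at each vertex of the feasible region:
  z(0, 0) = 0
  z(11, 0) = 121
  z(10, 1) = 127  ←
  z(0, 7) = 119
The maximum is at u = 10, v = 1.

(10, 1)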